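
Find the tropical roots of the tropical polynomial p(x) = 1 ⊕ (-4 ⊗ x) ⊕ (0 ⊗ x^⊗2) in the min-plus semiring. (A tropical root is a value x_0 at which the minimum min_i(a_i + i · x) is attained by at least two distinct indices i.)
Roots: {-4, 5}

Each tropical root is a break point of the lower envelope of the lines y = a_i + i · x (there are 3 lines, with slopes 0, 1, ..., 2). Only the lines that attain the minimum somewhere contribute to roots; other lines are dominated. Here the surviving (envelope) indices are i = 2, i = 1, i = 0.
Intersections between consecutive envelope lines give the roots: for adjacent envelope indices i < j the intersection is x = (a_i − a_j) / (j − i). Reading off the sorted break points: {-4, 5}.
Verification: at each break x_0, at least two indices attain the minimum of min_i(a_i + i · x_0).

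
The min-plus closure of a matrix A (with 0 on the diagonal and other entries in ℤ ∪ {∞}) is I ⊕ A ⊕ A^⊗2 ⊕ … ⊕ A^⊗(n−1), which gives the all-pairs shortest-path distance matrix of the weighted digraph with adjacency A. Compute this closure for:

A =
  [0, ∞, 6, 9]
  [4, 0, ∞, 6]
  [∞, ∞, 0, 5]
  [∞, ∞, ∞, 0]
Closure =
  [0, ∞, 6, 9]
  [4, 0, 10, 6]
  [∞, ∞, 0, 5]
  [∞, ∞, ∞, 0]

This is the Floyd-Warshall all-pairs shortest-path computation. For each intermediate vertex k = 0, 1, …, 3, update dist[i][j] ← min(dist[i][j], dist[i][k] + dist[k][j]). The final matrix gives, for each (i, j), the minimum total weight of any directed path from i to j (possibly empty when i = j).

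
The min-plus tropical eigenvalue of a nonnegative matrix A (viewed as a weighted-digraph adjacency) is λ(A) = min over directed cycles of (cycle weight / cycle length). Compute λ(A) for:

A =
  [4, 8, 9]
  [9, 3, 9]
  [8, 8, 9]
λ(A) = 3

Enumerate directed cycles and compute their means (weight / length). Sample:
  cycle 0 → 0: weight = 4, length = 1, mean = 4/1 ≈ 4.000
  cycle 1 → 1: weight = 3, length = 1, mean = 3/1 ≈ 3.000
  cycle 2 → 2: weight = 9, length = 1, mean = 9/1 ≈ 9.000
  cycle 0 → 1 → 0: weight = 17, length = 2, mean = 17/2 ≈ 8.500
  cycle 0 → 2 → 0: weight = 17, length = 2, mean = 17/2 ≈ 8.500
  cycle 1 → 0 → 1: weight = 17, length = 2, mean = 17/2 ≈ 8.500
Minimum mean = 3.000, attained e.g. along the cycle 1 → 1 with weight 3 and length 1. So λ(A) = 3/1 = 3.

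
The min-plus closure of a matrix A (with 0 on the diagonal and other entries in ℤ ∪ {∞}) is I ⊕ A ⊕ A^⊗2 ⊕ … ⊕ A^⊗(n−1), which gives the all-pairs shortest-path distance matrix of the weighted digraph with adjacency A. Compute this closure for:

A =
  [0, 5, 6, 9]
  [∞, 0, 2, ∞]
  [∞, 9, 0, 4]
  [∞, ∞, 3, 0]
Closure =
  [0, 5, 6, 9]
  [∞, 0, 2, 6]
  [∞, 9, 0, 4]
  [∞, 12, 3, 0]

This is the Floyd-Warshall all-pairs shortest-path computation. For each intermediate vertex k = 0, 1, …, 3, update dist[i][j] ← min(dist[i][j], dist[i][k] + dist[k][j]). The final matrix gives, for each (i, j), the minimum total weight of any directed path from i to j (possibly empty when i = j).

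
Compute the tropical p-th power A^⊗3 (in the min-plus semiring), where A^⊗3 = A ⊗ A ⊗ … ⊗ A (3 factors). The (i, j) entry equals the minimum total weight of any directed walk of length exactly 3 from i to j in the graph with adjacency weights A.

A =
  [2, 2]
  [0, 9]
A^⊗3 =
  [4, 4]
  [2, 4]

Each entry (A^⊗3)_ij equals the minimum over all length-3 walks i = v_0 → v_1 → … → v_3 = j of Σ_t A[v_t][v_{t+1}]. For example, for (i, j) = (0, 1) we minimise over 4 possible intermediate vertex sequences; the minimum is 4, attained along the walk 0 → 1 → 0 → 1.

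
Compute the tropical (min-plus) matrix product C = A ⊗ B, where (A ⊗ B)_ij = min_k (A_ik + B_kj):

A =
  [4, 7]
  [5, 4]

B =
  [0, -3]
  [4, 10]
A ⊗ B =
  [4, 1]
  [5, 2]

Apply the min-plus product entry-by-entry:
  C[0][0] = min over k of (A[0][0] + B[0][0] = 4 + 0 = 4, A[0][1] + B[1][0] = 7 + 4 = 11) = 4 (attained at k = 0)
  C[0][1] = min over k of (A[0][0] + B[0][1] = 4 + -3 = 1, A[0][1] + B[1][1] = 7 + 10 = 17) = 1 (attained at k = 0)
  C[1][0] = min over k of (A[1][0] + B[0][0] = 5 + 0 = 5, A[1][1] + B[1][0] = 4 + 4 = 8) = 5 (attained at k = 0)
  C[1][1] = min over k of (A[1][0] + B[0][1] = 5 + -3 = 2, A[1][1] + B[1][1] = 4 + 10 = 14) = 2 (attained at k = 0)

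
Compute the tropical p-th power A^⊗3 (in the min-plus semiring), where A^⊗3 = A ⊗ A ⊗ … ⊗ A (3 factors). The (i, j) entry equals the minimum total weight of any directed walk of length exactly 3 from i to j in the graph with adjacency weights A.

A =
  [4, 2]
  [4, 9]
A^⊗3 =
  [10, 8]
  [10, 10]

Each entry (A^⊗3)_ij equals the minimum over all length-3 walks i = v_0 → v_1 → … → v_3 = j of Σ_t A[v_t][v_{t+1}]. For example, for (i, j) = (0, 1) we minimise over 4 possible intermediate vertex sequences; the minimum is 8, attained along the walk 0 → 1 → 0 → 1.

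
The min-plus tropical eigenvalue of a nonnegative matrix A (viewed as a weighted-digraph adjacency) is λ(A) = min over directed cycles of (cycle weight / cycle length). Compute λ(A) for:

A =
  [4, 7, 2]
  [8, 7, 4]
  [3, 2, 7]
λ(A) = 5/2

Enumerate directed cycles and compute their means (weight / length). Sample:
  cycle 0 → 0: weight = 4, length = 1, mean = 4/1 ≈ 4.000
  cycle 1 → 1: weight = 7, length = 1, mean = 7/1 ≈ 7.000
  cycle 2 → 2: weight = 7, length = 1, mean = 7/1 ≈ 7.000
  cycle 0 → 1 → 0: weight = 15, length = 2, mean = 15/2 ≈ 7.500
  cycle 0 → 2 → 0: weight = 5, length = 2, mean = 5/2 ≈ 2.500
  cycle 1 → 0 → 1: weight = 15, length = 2, mean = 15/2 ≈ 7.500
Minimum mean = 2.500, attained e.g. along the cycle 0 → 2 → 0 with weight 5 and length 2. So λ(A) = 5/2 = 5/2.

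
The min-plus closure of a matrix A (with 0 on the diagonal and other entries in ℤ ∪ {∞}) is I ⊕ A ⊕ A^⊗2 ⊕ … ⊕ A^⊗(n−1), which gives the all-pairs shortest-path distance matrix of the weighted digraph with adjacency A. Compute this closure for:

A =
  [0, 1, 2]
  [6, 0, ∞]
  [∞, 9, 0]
Closure =
  [0, 1, 2]
  [6, 0, 8]
  [15, 9, 0]

This is the Floyd-Warshall all-pairs shortest-path computation. For each intermediate vertex k = 0, 1, …, 2, update dist[i][j] ← min(dist[i][j], dist[i][k] + dist[k][j]). The final matrix gives, for each (i, j), the minimum total weight of any directed path from i to j (possibly empty when i = j).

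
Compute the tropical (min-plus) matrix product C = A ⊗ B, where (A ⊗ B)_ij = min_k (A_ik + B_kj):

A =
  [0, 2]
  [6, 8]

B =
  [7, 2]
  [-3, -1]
A ⊗ B =
  [-1, 1]
  [5, 7]

Apply the min-plus product entry-by-entry:
  C[0][0] = min over k of (A[0][0] + B[0][0] = 0 + 7 = 7, A[0][1] + B[1][0] = 2 + -3 = -1) = -1 (attained at k = 1)
  C[0][1] = min over k of (A[0][0] + B[0][1] = 0 + 2 = 2, A[0][1] + B[1][1] = 2 + -1 = 1) = 1 (attained at k = 1)
  C[1][0] = min over k of (A[1][0] + B[0][0] = 6 + 7 = 13, A[1][1] + B[1][0] = 8 + -3 = 5) = 5 (attained at k = 1)
  C[1][1] = min over k of (A[1][0] + B[0][1] = 6 + 2 = 8, A[1][1] + B[1][1] = 8 + -1 = 7) = 7 (attained at k = 1)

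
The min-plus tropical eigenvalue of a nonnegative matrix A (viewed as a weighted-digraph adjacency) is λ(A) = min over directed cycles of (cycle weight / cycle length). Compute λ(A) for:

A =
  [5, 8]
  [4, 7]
λ(A) = 5

Enumerate directed cycles and compute their means (weight / length). Sample:
  cycle 0 → 0: weight = 5, length = 1, mean = 5/1 ≈ 5.000
  cycle 1 → 1: weight = 7, length = 1, mean = 7/1 ≈ 7.000
  cycle 0 → 1 → 0: weight = 12, length = 2, mean = 12/2 ≈ 6.000
  cycle 1 → 0 → 1: weight = 12, length = 2, mean = 12/2 ≈ 6.000
Minimum mean = 5.000, attained e.g. along the cycle 0 → 0 with weight 5 and length 1. So λ(A) = 5/1 = 5.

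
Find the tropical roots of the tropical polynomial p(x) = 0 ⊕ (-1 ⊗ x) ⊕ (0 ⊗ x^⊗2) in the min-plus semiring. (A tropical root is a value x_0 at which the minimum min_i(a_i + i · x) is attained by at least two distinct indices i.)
Roots: {-1, 1}

Each tropical root is a break point of the lower envelope of the lines y = a_i + i · x (there are 3 lines, with slopes 0, 1, ..., 2). Only the lines that attain the minimum somewhere contribute to roots; other lines are dominated. Here the surviving (envelope) indices are i = 2, i = 1, i = 0.
Intersections between consecutive envelope lines give the roots: for adjacent envelope indices i < j the intersection is x = (a_i − a_j) / (j − i). Reading off the sorted break points: {-1, 1}.
Verification: at each break x_0, at least two indices attain the minimum of min_i(a_i + i · x_0).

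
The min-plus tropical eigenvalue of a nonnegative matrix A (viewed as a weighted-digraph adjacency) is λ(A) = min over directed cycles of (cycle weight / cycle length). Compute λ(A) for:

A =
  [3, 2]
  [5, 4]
λ(A) = 3

Enumerate directed cycles and compute their means (weight / length). Sample:
  cycle 0 → 0: weight = 3, length = 1, mean = 3/1 ≈ 3.000
  cycle 1 → 1: weight = 4, length = 1, mean = 4/1 ≈ 4.000
  cycle 0 → 1 → 0: weight = 7, length = 2, mean = 7/2 ≈ 3.500
  cycle 1 → 0 → 1: weight = 7, length = 2, mean = 7/2 ≈ 3.500
Minimum mean = 3.000, attained e.g. along the cycle 0 → 0 with weight 3 and length 1. So λ(A) = 3/1 = 3.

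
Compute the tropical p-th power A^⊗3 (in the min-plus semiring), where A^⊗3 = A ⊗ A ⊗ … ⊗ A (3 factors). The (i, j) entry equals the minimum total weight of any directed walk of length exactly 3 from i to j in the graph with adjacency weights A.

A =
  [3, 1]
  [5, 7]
A^⊗3 =
  [9, 7]
  [11, 9]

Each entry (A^⊗3)_ij equals the minimum over all length-3 walks i = v_0 → v_1 → … → v_3 = j of Σ_t A[v_t][v_{t+1}]. For example, for (i, j) = (0, 1) we minimise over 4 possible intermediate vertex sequences; the minimum is 7, attained along the walk 0 → 0 → 0 → 1.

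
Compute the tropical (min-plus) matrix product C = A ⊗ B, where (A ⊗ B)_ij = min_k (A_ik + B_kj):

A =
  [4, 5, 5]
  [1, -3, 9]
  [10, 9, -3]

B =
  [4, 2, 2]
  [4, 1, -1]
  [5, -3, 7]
A ⊗ B =
  [8, 2, 4]
  [1, -2, -4]
  [2, -6, 4]

Apply the min-plus product entry-by-entry:
  C[0][0] = min over k of (A[0][0] + B[0][0] = 4 + 4 = 8, A[0][1] + B[1][0] = 5 + 4 = 9, A[0][2] + B[2][0] = 5 + 5 = 10) = 8 (attained at k = 0)
  C[0][1] = min over k of (A[0][0] + B[0][1] = 4 + 2 = 6, A[0][1] + B[1][1] = 5 + 1 = 6, A[0][2] + B[2][1] = 5 + -3 = 2) = 2 (attained at k = 2)
  C[0][2] = min over k of (A[0][0] + B[0][2] = 4 + 2 = 6, A[0][1] + B[1][2] = 5 + -1 = 4, A[0][2] + B[2][2] = 5 + 7 = 12) = 4 (attained at k = 1)
  C[1][0] = min over k of (A[1][0] + B[0][0] = 1 + 4 = 5, A[1][1] + B[1][0] = -3 + 4 = 1, A[1][2] + B[2][0] = 9 + 5 = 14) = 1 (attained at k = 1)
  C[1][1] = min over k of (A[1][0] + B[0][1] = 1 + 2 = 3, A[1][1] + B[1][1] = -3 + 1 = -2, A[1][2] + B[2][1] = 9 + -3 = 6) = -2 (attained at k = 1)
  C[1][2] = min over k of (A[1][0] + B[0][2] = 1 + 2 = 3, A[1][1] + B[1][2] = -3 + -1 = -4, A[1][2] + B[2][2] = 9 + 7 = 16) = -4 (attained at k = 1)
  C[2][0] = min over k of (A[2][0] + B[0][0] = 10 + 4 = 14, A[2][1] + B[1][0] = 9 + 4 = 13, A[2][2] + B[2][0] = -3 + 5 = 2) = 2 (attained at k = 2)
  C[2][1] = min over k of (A[2][0] + B[0][1] = 10 + 2 = 12, A[2][1] + B[1][1] = 9 + 1 = 10, A[2][2] + B[2][1] = -3 + -3 = -6) = -6 (attained at k = 2)
  C[2][2] = min over k of (A[2][0] + B[0][2] = 10 + 2 = 12, A[2][1] + B[1][2] = 9 + -1 = 8, A[2][2] + B[2][2] = -3 + 7 = 4) = 4 (attained at k = 2)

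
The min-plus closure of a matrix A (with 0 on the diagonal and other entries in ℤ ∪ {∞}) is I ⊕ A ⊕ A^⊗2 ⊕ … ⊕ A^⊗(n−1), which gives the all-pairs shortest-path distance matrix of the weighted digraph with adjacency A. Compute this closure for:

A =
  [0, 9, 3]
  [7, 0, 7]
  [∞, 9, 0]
Closure =
  [0, 9, 3]
  [7, 0, 7]
  [16, 9, 0]

This is the Floyd-Warshall all-pairs shortest-path computation. For each intermediate vertex k = 0, 1, …, 2, update dist[i][j] ← min(dist[i][j], dist[i][k] + dist[k][j]). The final matrix gives, for each (i, j), the minimum total weight of any directed path from i to j (possibly empty when i = j).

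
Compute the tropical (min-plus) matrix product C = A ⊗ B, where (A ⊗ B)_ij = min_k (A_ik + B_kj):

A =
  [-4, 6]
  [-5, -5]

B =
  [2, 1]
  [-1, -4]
A ⊗ B =
  [-2, -3]
  [-6, -9]

Apply the min-plus product entry-by-entry:
  C[0][0] = min over k of (A[0][0] + B[0][0] = -4 + 2 = -2, A[0][1] + B[1][0] = 6 + -1 = 5) = -2 (attained at k = 0)
  C[0][1] = min over k of (A[0][0] + B[0][1] = -4 + 1 = -3, A[0][1] + B[1][1] = 6 + -4 = 2) = -3 (attained at k = 0)
  C[1][0] = min over k of (A[1][0] + B[0][0] = -5 + 2 = -3, A[1][1] + B[1][0] = -5 + -1 = -6) = -6 (attained at k = 1)
  C[1][1] = min over k of (A[1][0] + B[0][1] = -5 + 1 = -4, A[1][1] + B[1][1] = -5 + -4 = -9) = -9 (attained at k = 1)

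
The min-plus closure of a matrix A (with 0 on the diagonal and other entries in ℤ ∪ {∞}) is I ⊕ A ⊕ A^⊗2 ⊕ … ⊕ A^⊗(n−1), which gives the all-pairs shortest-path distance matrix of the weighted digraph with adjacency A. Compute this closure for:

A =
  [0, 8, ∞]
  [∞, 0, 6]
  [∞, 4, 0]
Closure =
  [0, 8, 14]
  [∞, 0, 6]
  [∞, 4, 0]

This is the Floyd-Warshall all-pairs shortest-path computation. For each intermediate vertex k = 0, 1, …, 2, update dist[i][j] ← min(dist[i][j], dist[i][k] + dist[k][j]). The final matrix gives, for each (i, j), the minimum total weight of any directed path from i to j (possibly empty when i = j).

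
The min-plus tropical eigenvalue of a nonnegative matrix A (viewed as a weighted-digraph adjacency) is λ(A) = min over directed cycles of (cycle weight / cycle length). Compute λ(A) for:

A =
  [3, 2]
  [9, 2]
λ(A) = 2

Enumerate directed cycles and compute their means (weight / length). Sample:
  cycle 0 → 0: weight = 3, length = 1, mean = 3/1 ≈ 3.000
  cycle 1 → 1: weight = 2, length = 1, mean = 2/1 ≈ 2.000
  cycle 0 → 1 → 0: weight = 11, length = 2, mean = 11/2 ≈ 5.500
  cycle 1 → 0 → 1: weight = 11, length = 2, mean = 11/2 ≈ 5.500
Minimum mean = 2.000, attained e.g. along the cycle 1 → 1 with weight 2 and length 1. So λ(A) = 2/1 = 2.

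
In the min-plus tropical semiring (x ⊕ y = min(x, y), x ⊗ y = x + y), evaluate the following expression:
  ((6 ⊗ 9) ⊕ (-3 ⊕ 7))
((6 ⊗ 9) ⊕ (-3 ⊕ 7)) = -3

Expand innermost to outermost. Recall ⊕ takes the minimum of its arguments and ⊗ takes their sum. Working out the expression ((6 ⊗ 9) ⊕ (-3 ⊕ 7)) gives -3.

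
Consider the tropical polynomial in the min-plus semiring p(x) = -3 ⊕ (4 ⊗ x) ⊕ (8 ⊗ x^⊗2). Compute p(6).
p(6) = -3

A tropical monomial a ⊗ x^⊗i evaluates to a + i · x. Evaluating each term at x = 6:
  Term 0 contributes -3 + 0 · 6 = -3
  Term 1 contributes 4 + 1 · 6 = 10
  Term 2 contributes 8 + 2 · 6 = 20
p(6) = ⊕ of these = min[-3, 10, 20] = -3.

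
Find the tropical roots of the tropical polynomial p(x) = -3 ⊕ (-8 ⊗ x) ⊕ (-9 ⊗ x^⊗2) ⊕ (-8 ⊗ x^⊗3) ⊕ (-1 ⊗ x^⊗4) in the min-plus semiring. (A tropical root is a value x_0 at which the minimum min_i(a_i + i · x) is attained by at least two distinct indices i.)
Roots: {-7, -1, 1, 5}

Each tropical root is a break point of the lower envelope of the lines y = a_i + i · x (there are 5 lines, with slopes 0, 1, ..., 4). Only the lines that attain the minimum somewhere contribute to roots; other lines are dominated. Here the surviving (envelope) indices are i = 4, i = 3, i = 2, i = 1, i = 0.
Intersections between consecutive envelope lines give the roots: for adjacent envelope indices i < j the intersection is x = (a_i − a_j) / (j − i). Reading off the sorted break points: {-7, -1, 1, 5}.
Verification: at each break x_0, at least two indices attain the minimum of min_i(a_i + i · x_0).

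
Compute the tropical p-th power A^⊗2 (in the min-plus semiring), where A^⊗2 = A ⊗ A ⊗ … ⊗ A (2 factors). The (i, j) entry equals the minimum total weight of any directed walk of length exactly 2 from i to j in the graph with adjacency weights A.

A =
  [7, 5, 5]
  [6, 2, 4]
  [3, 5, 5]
A^⊗2 =
  [8, 7, 9]
  [7, 4, 6]
  [8, 7, 8]

Each entry (A^⊗2)_ij equals the minimum over all length-2 walks i = v_0 → v_1 → … → v_2 = j of Σ_t A[v_t][v_{t+1}]. For example, for (i, j) = (0, 2) we minimise over 3 possible intermediate vertex sequences; the minimum is 9, attained along the walk 0 → 1 → 2.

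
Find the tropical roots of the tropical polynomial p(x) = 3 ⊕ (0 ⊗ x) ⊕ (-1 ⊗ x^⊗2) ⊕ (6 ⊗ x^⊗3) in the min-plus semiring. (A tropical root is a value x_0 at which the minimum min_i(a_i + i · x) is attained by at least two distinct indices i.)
Roots: {-7, 1, 3}

Each tropical root is a break point of the lower envelope of the lines y = a_i + i · x (there are 4 lines, with slopes 0, 1, ..., 3). Only the lines that attain the minimum somewhere contribute to roots; other lines are dominated. Here the surviving (envelope) indices are i = 3, i = 2, i = 1, i = 0.
Intersections between consecutive envelope lines give the roots: for adjacent envelope indices i < j the intersection is x = (a_i − a_j) / (j − i). Reading off the sorted break points: {-7, 1, 3}.
Verification: at each break x_0, at least two indices attain the minimum of min_i(a_i + i · x_0).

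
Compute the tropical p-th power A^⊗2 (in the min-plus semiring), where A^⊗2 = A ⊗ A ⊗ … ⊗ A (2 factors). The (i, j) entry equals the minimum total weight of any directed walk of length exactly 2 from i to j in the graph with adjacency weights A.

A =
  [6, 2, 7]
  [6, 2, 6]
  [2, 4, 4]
A^⊗2 =
  [8, 4, 8]
  [8, 4, 8]
  [6, 4, 8]

Each entry (A^⊗2)_ij equals the minimum over all length-2 walks i = v_0 → v_1 → … → v_2 = j of Σ_t A[v_t][v_{t+1}]. For example, for (i, j) = (0, 2) we minimise over 3 possible intermediate vertex sequences; the minimum is 8, attained along the walk 0 → 1 → 2.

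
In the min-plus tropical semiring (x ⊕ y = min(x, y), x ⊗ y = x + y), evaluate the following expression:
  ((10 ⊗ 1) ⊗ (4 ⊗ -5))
((10 ⊗ 1) ⊗ (4 ⊗ -5)) = 10

Expand innermost to outermost. Recall ⊕ takes the minimum of its arguments and ⊗ takes their sum. Working out the expression ((10 ⊗ 1) ⊗ (4 ⊗ -5)) gives 10.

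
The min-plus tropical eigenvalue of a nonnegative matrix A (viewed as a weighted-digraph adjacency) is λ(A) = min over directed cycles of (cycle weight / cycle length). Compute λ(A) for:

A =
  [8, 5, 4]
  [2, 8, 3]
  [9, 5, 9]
λ(A) = 7/2

Enumerate directed cycles and compute their means (weight / length). Sample:
  cycle 0 → 0: weight = 8, length = 1, mean = 8/1 ≈ 8.000
  cycle 1 → 1: weight = 8, length = 1, mean = 8/1 ≈ 8.000
  cycle 2 → 2: weight = 9, length = 1, mean = 9/1 ≈ 9.000
  cycle 0 → 1 → 0: weight = 7, length = 2, mean = 7/2 ≈ 3.500
  cycle 0 → 2 → 0: weight = 13, length = 2, mean = 13/2 ≈ 6.500
  cycle 1 → 0 → 1: weight = 7, length = 2, mean = 7/2 ≈ 3.500
Minimum mean = 3.500, attained e.g. along the cycle 0 → 1 → 0 with weight 7 and length 2. So λ(A) = 7/2 = 7/2.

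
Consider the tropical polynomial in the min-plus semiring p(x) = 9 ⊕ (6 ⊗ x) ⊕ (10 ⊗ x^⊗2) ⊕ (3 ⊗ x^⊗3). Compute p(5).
p(5) = 9

A tropical monomial a ⊗ x^⊗i evaluates to a + i · x. Evaluating each term at x = 5:
  Term 0 contributes 9 + 0 · 5 = 9
  Term 1 contributes 6 + 1 · 5 = 11
  Term 2 contributes 10 + 2 · 5 = 20
  Term 3 contributes 3 + 3 · 5 = 18
p(5) = ⊕ of these = min[9, 11, 20, 18] = 9.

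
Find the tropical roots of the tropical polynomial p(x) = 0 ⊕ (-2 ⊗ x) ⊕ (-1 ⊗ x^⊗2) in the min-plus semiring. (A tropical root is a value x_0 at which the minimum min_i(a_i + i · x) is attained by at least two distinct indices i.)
Roots: {-1, 2}

Each tropical root is a break point of the lower envelope of the lines y = a_i + i · x (there are 3 lines, with slopes 0, 1, ..., 2). Only the lines that attain the minimum somewhere contribute to roots; other lines are dominated. Here the surviving (envelope) indices are i = 2, i = 1, i = 0.
Intersections between consecutive envelope lines give the roots: for adjacent envelope indices i < j the intersection is x = (a_i − a_j) / (j − i). Reading off the sorted break points: {-1, 2}.
Verification: at each break x_0, at least two indices attain the minimum of min_i(a_i + i · x_0).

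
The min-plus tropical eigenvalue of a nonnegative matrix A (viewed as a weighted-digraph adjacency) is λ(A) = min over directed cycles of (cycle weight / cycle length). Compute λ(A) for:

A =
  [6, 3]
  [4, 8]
λ(A) = 7/2

Enumerate directed cycles and compute their means (weight / length). Sample:
  cycle 0 → 0: weight = 6, length = 1, mean = 6/1 ≈ 6.000
  cycle 1 → 1: weight = 8, length = 1, mean = 8/1 ≈ 8.000
  cycle 0 → 1 → 0: weight = 7, length = 2, mean = 7/2 ≈ 3.500
  cycle 1 → 0 → 1: weight = 7, length = 2, mean = 7/2 ≈ 3.500
Minimum mean = 3.500, attained e.g. along the cycle 0 → 1 → 0 with weight 7 and length 2. So λ(A) = 7/2 = 7/2.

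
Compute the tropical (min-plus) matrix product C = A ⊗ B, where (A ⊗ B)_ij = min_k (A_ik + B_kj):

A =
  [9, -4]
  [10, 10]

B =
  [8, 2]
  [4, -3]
A ⊗ B =
  [0, -7]
  [14, 7]

Apply the min-plus product entry-by-entry:
  C[0][0] = min over k of (A[0][0] + B[0][0] = 9 + 8 = 17, A[0][1] + B[1][0] = -4 + 4 = 0) = 0 (attained at k = 1)
  C[0][1] = min over k of (A[0][0] + B[0][1] = 9 + 2 = 11, A[0][1] + B[1][1] = -4 + -3 = -7) = -7 (attained at k = 1)
  C[1][0] = min over k of (A[1][0] + B[0][0] = 10 + 8 = 18, A[1][1] + B[1][0] = 10 + 4 = 14) = 14 (attained at k = 1)
  C[1][1] = min over k of (A[1][0] + B[0][1] = 10 + 2 = 12, A[1][1] + B[1][1] = 10 + -3 = 7) = 7 (attained at k = 1)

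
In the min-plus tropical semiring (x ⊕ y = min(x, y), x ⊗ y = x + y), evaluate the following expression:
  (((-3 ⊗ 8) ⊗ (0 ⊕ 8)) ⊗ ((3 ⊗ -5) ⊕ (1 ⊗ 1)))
(((-3 ⊗ 8) ⊗ (0 ⊕ 8)) ⊗ ((3 ⊗ -5) ⊕ (1 ⊗ 1))) = 3

Expand innermost to outermost. Recall ⊕ takes the minimum of its arguments and ⊗ takes their sum. Working out the expression (((-3 ⊗ 8) ⊗ (0 ⊕ 8)) ⊗ ((3 ⊗ -5) ⊕ (1 ⊗ 1))) gives 3.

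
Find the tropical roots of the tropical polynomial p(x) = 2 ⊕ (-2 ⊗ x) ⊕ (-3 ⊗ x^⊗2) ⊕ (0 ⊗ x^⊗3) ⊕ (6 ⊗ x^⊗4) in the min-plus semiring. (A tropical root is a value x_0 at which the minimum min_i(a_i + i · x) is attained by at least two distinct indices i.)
Roots: {-6, -3, 1, 4}

Each tropical root is a break point of the lower envelope of the lines y = a_i + i · x (there are 5 lines, with slopes 0, 1, ..., 4). Only the lines that attain the minimum somewhere contribute to roots; other lines are dominated. Here the surviving (envelope) indices are i = 4, i = 3, i = 2, i = 1, i = 0.
Intersections between consecutive envelope lines give the roots: for adjacent envelope indices i < j the intersection is x = (a_i − a_j) / (j − i). Reading off the sorted break points: {-6, -3, 1, 4}.
Verification: at each break x_0, at least two indices attain the minimum of min_i(a_i + i · x_0).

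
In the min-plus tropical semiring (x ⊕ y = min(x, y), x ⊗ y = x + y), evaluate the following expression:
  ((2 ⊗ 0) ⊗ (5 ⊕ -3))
((2 ⊗ 0) ⊗ (5 ⊕ -3)) = -1

Expand innermost to outermost. Recall ⊕ takes the minimum of its arguments and ⊗ takes their sum. Working out the expression ((2 ⊗ 0) ⊗ (5 ⊕ -3)) gives -1.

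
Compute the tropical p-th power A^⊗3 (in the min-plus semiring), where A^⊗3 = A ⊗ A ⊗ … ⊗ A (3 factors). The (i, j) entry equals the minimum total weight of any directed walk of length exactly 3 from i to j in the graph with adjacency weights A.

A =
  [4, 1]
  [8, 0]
A^⊗3 =
  [9, 1]
  [8, 0]

Each entry (A^⊗3)_ij equals the minimum over all length-3 walks i = v_0 → v_1 → … → v_3 = j of Σ_t A[v_t][v_{t+1}]. For example, for (i, j) = (0, 1) we minimise over 4 possible intermediate vertex sequences; the minimum is 1, attained along the walk 0 → 1 → 1 → 1.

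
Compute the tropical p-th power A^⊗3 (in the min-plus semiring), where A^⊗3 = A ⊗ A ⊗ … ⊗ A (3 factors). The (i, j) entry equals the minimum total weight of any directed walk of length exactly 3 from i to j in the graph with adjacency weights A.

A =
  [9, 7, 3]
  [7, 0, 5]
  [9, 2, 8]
A^⊗3 =
  [12, 5, 10]
  [7, 0, 5]
  [9, 2, 7]

Each entry (A^⊗3)_ij equals the minimum over all length-3 walks i = v_0 → v_1 → … → v_3 = j of Σ_t A[v_t][v_{t+1}]. For example, for (i, j) = (0, 2) we minimise over 9 possible intermediate vertex sequences; the minimum is 10, attained along the walk 0 → 2 → 1 → 2.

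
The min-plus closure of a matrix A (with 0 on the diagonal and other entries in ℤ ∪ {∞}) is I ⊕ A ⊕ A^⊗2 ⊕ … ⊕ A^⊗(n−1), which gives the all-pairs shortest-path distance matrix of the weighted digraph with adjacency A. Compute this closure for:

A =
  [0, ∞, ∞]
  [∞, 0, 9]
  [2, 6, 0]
Closure =
  [0, ∞, ∞]
  [11, 0, 9]
  [2, 6, 0]

This is the Floyd-Warshall all-pairs shortest-path computation. For each intermediate vertex k = 0, 1, …, 2, update dist[i][j] ← min(dist[i][j], dist[i][k] + dist[k][j]). The final matrix gives, for each (i, j), the minimum total weight of any directed path from i to j (possibly empty when i = j).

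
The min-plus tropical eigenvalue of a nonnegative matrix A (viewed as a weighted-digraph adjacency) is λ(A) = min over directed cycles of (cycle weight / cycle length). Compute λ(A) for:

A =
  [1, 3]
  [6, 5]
λ(A) = 1

Enumerate directed cycles and compute their means (weight / length). Sample:
  cycle 0 → 0: weight = 1, length = 1, mean = 1/1 ≈ 1.000
  cycle 1 → 1: weight = 5, length = 1, mean = 5/1 ≈ 5.000
  cycle 0 → 1 → 0: weight = 9, length = 2, mean = 9/2 ≈ 4.500
  cycle 1 → 0 → 1: weight = 9, length = 2, mean = 9/2 ≈ 4.500
Minimum mean = 1.000, attained e.g. along the cycle 0 → 0 with weight 1 and length 1. So λ(A) = 1/1 = 1.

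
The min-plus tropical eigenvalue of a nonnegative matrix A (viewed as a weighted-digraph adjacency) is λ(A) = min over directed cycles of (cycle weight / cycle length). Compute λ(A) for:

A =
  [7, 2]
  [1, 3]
λ(A) = 3/2

Enumerate directed cycles and compute their means (weight / length). Sample:
  cycle 0 → 0: weight = 7, length = 1, mean = 7/1 ≈ 7.000
  cycle 1 → 1: weight = 3, length = 1, mean = 3/1 ≈ 3.000
  cycle 0 → 1 → 0: weight = 3, length = 2, mean = 3/2 ≈ 1.500
  cycle 1 → 0 → 1: weight = 3, length = 2, mean = 3/2 ≈ 1.500
Minimum mean = 1.500, attained e.g. along the cycle 0 → 1 → 0 with weight 3 and length 2. So λ(A) = 3/2 = 3/2.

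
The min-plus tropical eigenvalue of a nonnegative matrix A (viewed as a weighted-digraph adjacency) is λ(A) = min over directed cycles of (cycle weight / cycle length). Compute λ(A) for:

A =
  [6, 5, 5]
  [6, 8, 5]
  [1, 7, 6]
λ(A) = 3

Enumerate directed cycles and compute their means (weight / length). Sample:
  cycle 0 → 0: weight = 6, length = 1, mean = 6/1 ≈ 6.000
  cycle 1 → 1: weight = 8, length = 1, mean = 8/1 ≈ 8.000
  cycle 2 → 2: weight = 6, length = 1, mean = 6/1 ≈ 6.000
  cycle 0 → 1 → 0: weight = 11, length = 2, mean = 11/2 ≈ 5.500
  cycle 0 → 2 → 0: weight = 6, length = 2, mean = 6/2 ≈ 3.000
  cycle 1 → 0 → 1: weight = 11, length = 2, mean = 11/2 ≈ 5.500
Minimum mean = 3.000, attained e.g. along the cycle 0 → 2 → 0 with weight 6 and length 2. So λ(A) = 6/2 = 3.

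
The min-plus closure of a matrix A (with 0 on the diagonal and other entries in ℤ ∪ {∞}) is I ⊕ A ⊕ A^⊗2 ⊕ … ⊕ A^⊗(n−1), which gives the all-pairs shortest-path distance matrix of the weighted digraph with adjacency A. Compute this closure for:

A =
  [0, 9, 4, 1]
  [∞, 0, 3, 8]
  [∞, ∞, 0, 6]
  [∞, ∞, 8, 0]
Closure =
  [0, 9, 4, 1]
  [∞, 0, 3, 8]
  [∞, ∞, 0, 6]
  [∞, ∞, 8, 0]

This is the Floyd-Warshall all-pairs shortest-path computation. For each intermediate vertex k = 0, 1, …, 3, update dist[i][j] ← min(dist[i][j], dist[i][k] + dist[k][j]). The final matrix gives, for each (i, j), the minimum total weight of any directed path from i to j (possibly empty when i = j).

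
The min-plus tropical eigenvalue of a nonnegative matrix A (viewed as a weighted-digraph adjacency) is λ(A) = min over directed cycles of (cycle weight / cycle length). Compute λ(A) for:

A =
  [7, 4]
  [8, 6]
λ(A) = 6

Enumerate directed cycles and compute their means (weight / length). Sample:
  cycle 0 → 0: weight = 7, length = 1, mean = 7/1 ≈ 7.000
  cycle 1 → 1: weight = 6, length = 1, mean = 6/1 ≈ 6.000
  cycle 0 → 1 → 0: weight = 12, length = 2, mean = 12/2 ≈ 6.000
  cycle 1 → 0 → 1: weight = 12, length = 2, mean = 12/2 ≈ 6.000
Minimum mean = 6.000, attained e.g. along the cycle 1 → 1 with weight 6 and length 1. So λ(A) = 6/1 = 6.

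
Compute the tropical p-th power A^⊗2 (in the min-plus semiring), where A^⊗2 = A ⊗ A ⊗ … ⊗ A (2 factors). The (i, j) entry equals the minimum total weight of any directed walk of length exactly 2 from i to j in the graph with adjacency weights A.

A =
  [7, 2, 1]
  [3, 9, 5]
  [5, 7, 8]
A^⊗2 =
  [5, 8, 7]
  [10, 5, 4]
  [10, 7, 6]

Each entry (A^⊗2)_ij equals the minimum over all length-2 walks i = v_0 → v_1 → … → v_2 = j of Σ_t A[v_t][v_{t+1}]. For example, for (i, j) = (0, 2) we minimise over 3 possible intermediate vertex sequences; the minimum is 7, attained along the walk 0 → 1 → 2.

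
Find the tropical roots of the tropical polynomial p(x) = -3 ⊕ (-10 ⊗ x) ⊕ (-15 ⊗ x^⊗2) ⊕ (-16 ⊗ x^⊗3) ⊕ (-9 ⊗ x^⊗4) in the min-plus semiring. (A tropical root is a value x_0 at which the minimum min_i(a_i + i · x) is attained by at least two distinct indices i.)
Roots: {-7, 1, 5, 7}

Each tropical root is a break point of the lower envelope of the lines y = a_i + i · x (there are 5 lines, with slopes 0, 1, ..., 4). Only the lines that attain the minimum somewhere contribute to roots; other lines are dominated. Here the surviving (envelope) indices are i = 4, i = 3, i = 2, i = 1, i = 0.
Intersections between consecutive envelope lines give the roots: for adjacent envelope indices i < j the intersection is x = (a_i − a_j) / (j − i). Reading off the sorted break points: {-7, 1, 5, 7}.
Verification: at each break x_0, at least two indices attain the minimum of min_i(a_i + i · x_0).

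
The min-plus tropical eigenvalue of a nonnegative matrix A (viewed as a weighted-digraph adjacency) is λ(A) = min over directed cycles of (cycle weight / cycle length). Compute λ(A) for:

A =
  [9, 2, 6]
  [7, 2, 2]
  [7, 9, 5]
λ(A) = 2

Enumerate directed cycles and compute their means (weight / length). Sample:
  cycle 0 → 0: weight = 9, length = 1, mean = 9/1 ≈ 9.000
  cycle 1 → 1: weight = 2, length = 1, mean = 2/1 ≈ 2.000
  cycle 2 → 2: weight = 5, length = 1, mean = 5/1 ≈ 5.000
  cycle 0 → 1 → 0: weight = 9, length = 2, mean = 9/2 ≈ 4.500
  cycle 0 → 2 → 0: weight = 13, length = 2, mean = 13/2 ≈ 6.500
  cycle 1 → 0 → 1: weight = 9, length = 2, mean = 9/2 ≈ 4.500
Minimum mean = 2.000, attained e.g. along the cycle 1 → 1 with weight 2 and length 1. So λ(A) = 2/1 = 2.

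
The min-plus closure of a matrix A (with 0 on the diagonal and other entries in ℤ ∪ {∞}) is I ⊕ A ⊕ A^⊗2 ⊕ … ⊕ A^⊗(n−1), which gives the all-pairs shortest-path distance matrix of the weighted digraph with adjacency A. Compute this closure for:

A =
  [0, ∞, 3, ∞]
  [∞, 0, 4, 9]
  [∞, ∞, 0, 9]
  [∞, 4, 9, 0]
Closure =
  [0, 16, 3, 12]
  [∞, 0, 4, 9]
  [∞, 13, 0, 9]
  [∞, 4, 8, 0]

This is the Floyd-Warshall all-pairs shortest-path computation. For each intermediate vertex k = 0, 1, …, 3, update dist[i][j] ← min(dist[i][j], dist[i][k] + dist[k][j]). The final matrix gives, for each (i, j), the minimum total weight of any directed path from i to j (possibly empty when i = j).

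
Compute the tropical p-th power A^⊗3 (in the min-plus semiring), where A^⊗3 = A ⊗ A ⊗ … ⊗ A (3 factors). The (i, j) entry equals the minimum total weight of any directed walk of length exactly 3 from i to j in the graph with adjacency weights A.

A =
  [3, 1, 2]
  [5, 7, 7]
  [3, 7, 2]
A^⊗3 =
  [7, 6, 6]
  [10, 9, 9]
  [7, 6, 6]

Each entry (A^⊗3)_ij equals the minimum over all length-3 walks i = v_0 → v_1 → … → v_3 = j of Σ_t A[v_t][v_{t+1}]. For example, for (i, j) = (0, 2) we minimise over 9 possible intermediate vertex sequences; the minimum is 6, attained along the walk 0 → 2 → 2 → 2.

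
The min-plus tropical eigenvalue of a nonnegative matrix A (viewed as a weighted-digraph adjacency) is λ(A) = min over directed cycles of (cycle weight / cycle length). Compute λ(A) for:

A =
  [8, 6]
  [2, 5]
λ(A) = 4

Enumerate directed cycles and compute their means (weight / length). Sample:
  cycle 0 → 0: weight = 8, length = 1, mean = 8/1 ≈ 8.000
  cycle 1 → 1: weight = 5, length = 1, mean = 5/1 ≈ 5.000
  cycle 0 → 1 → 0: weight = 8, length = 2, mean = 8/2 ≈ 4.000
  cycle 1 → 0 → 1: weight = 8, length = 2, mean = 8/2 ≈ 4.000
Minimum mean = 4.000, attained e.g. along the cycle 0 → 1 → 0 with weight 8 and length 2. So λ(A) = 8/2 = 4.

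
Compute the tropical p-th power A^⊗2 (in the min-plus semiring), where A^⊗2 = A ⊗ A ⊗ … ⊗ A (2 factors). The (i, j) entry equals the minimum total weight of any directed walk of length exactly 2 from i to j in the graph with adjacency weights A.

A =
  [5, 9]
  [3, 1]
A^⊗2 =
  [10, 10]
  [4, 2]

Each entry (A^⊗2)_ij equals the minimum over all length-2 walks i = v_0 → v_1 → … → v_2 = j of Σ_t A[v_t][v_{t+1}]. For example, for (i, j) = (0, 1) we minimise over 2 possible intermediate vertex sequences; the minimum is 10, attained along the walk 0 → 1 → 1.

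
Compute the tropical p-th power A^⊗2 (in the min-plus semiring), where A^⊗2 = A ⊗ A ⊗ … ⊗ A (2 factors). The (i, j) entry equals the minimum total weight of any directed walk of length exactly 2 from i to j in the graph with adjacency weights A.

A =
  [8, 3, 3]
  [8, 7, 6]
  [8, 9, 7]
A^⊗2 =
  [11, 10, 9]
  [14, 11, 11]
  [15, 11, 11]

Each entry (A^⊗2)_ij equals the minimum over all length-2 walks i = v_0 → v_1 → … → v_2 = j of Σ_t A[v_t][v_{t+1}]. For example, for (i, j) = (0, 2) we minimise over 3 possible intermediate vertex sequences; the minimum is 9, attained along the walk 0 → 1 → 2.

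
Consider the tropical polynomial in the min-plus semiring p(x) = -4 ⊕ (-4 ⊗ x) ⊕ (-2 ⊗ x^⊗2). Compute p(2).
p(2) = -4

A tropical monomial a ⊗ x^⊗i evaluates to a + i · x. Evaluating each term at x = 2:
  Term 0 contributes -4 + 0 · 2 = -4
  Term 1 contributes -4 + 1 · 2 = -2
  Term 2 contributes -2 + 2 · 2 = 2
p(2) = ⊕ of these = min[-4, -2, 2] = -4.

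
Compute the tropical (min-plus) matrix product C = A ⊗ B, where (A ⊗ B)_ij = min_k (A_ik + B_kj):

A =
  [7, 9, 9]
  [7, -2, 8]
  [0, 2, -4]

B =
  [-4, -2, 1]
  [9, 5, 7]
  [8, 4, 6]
A ⊗ B =
  [3, 5, 8]
  [3, 3, 5]
  [-4, -2, 1]

Apply the min-plus product entry-by-entry:
  C[0][0] = min over k of (A[0][0] + B[0][0] = 7 + -4 = 3, A[0][1] + B[1][0] = 9 + 9 = 18, A[0][2] + B[2][0] = 9 + 8 = 17) = 3 (attained at k = 0)
  C[0][1] = min over k of (A[0][0] + B[0][1] = 7 + -2 = 5, A[0][1] + B[1][1] = 9 + 5 = 14, A[0][2] + B[2][1] = 9 + 4 = 13) = 5 (attained at k = 0)
  C[0][2] = min over k of (A[0][0] + B[0][2] = 7 + 1 = 8, A[0][1] + B[1][2] = 9 + 7 = 16, A[0][2] + B[2][2] = 9 + 6 = 15) = 8 (attained at k = 0)
  C[1][0] = min over k of (A[1][0] + B[0][0] = 7 + -4 = 3, A[1][1] + B[1][0] = -2 + 9 = 7, A[1][2] + B[2][0] = 8 + 8 = 16) = 3 (attained at k = 0)
  C[1][1] = min over k of (A[1][0] + B[0][1] = 7 + -2 = 5, A[1][1] + B[1][1] = -2 + 5 = 3, A[1][2] + B[2][1] = 8 + 4 = 12) = 3 (attained at k = 1)
  C[1][2] = min over k of (A[1][0] + B[0][2] = 7 + 1 = 8, A[1][1] + B[1][2] = -2 + 7 = 5, A[1][2] + B[2][2] = 8 + 6 = 14) = 5 (attained at k = 1)
  C[2][0] = min over k of (A[2][0] + B[0][0] = 0 + -4 = -4, A[2][1] + B[1][0] = 2 + 9 = 11, A[2][2] + B[2][0] = -4 + 8 = 4) = -4 (attained at k = 0)
  C[2][1] = min over k of (A[2][0] + B[0][1] = 0 + -2 = -2, A[2][1] + B[1][1] = 2 + 5 = 7, A[2][2] + B[2][1] = -4 + 4 = 0) = -2 (attained at k = 0)
  C[2][2] = min over k of (A[2][0] + B[0][2] = 0 + 1 = 1, A[2][1] + B[1][2] = 2 + 7 = 9, A[2][2] + B[2][2] = -4 + 6 = 2) = 1 (attained at k = 0)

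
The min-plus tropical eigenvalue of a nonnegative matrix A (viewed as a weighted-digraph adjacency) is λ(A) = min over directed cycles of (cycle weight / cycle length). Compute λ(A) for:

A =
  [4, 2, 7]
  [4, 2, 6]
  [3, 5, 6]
λ(A) = 2

Enumerate directed cycles and compute their means (weight / length). Sample:
  cycle 0 → 0: weight = 4, length = 1, mean = 4/1 ≈ 4.000
  cycle 1 → 1: weight = 2, length = 1, mean = 2/1 ≈ 2.000
  cycle 2 → 2: weight = 6, length = 1, mean = 6/1 ≈ 6.000
  cycle 0 → 1 → 0: weight = 6, length = 2, mean = 6/2 ≈ 3.000
  cycle 0 → 2 → 0: weight = 10, length = 2, mean = 10/2 ≈ 5.000
  cycle 1 → 0 → 1: weight = 6, length = 2, mean = 6/2 ≈ 3.000
Minimum mean = 2.000, attained e.g. along the cycle 1 → 1 with weight 2 and length 1. So λ(A) = 2/1 = 2.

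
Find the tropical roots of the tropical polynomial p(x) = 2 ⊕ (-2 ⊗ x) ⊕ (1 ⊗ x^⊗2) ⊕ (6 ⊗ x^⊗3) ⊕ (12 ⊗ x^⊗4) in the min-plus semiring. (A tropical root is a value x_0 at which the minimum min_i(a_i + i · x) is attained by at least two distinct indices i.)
Roots: {-6, -5, -3, 4}

Each tropical root is a break point of the lower envelope of the lines y = a_i + i · x (there are 5 lines, with slopes 0, 1, ..., 4). Only the lines that attain the minimum somewhere contribute to roots; other lines are dominated. Here the surviving (envelope) indices are i = 4, i = 3, i = 2, i = 1, i = 0.
Intersections between consecutive envelope lines give the roots: for adjacent envelope indices i < j the intersection is x = (a_i − a_j) / (j − i). Reading off the sorted break points: {-6, -5, -3, 4}.
Verification: at each break x_0, at least two indices attain the minimum of min_i(a_i + i · x_0).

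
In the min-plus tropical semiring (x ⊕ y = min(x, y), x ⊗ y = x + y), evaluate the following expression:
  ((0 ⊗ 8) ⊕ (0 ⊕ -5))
((0 ⊗ 8) ⊕ (0 ⊕ -5)) = -5

Expand innermost to outermost. Recall ⊕ takes the minimum of its arguments and ⊗ takes their sum. Working out the expression ((0 ⊗ 8) ⊕ (0 ⊕ -5)) gives -5.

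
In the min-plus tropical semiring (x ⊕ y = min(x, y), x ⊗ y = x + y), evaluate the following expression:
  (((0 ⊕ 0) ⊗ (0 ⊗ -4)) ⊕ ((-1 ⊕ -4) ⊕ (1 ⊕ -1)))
(((0 ⊕ 0) ⊗ (0 ⊗ -4)) ⊕ ((-1 ⊕ -4) ⊕ (1 ⊕ -1))) = -4

Expand innermost to outermost. Recall ⊕ takes the minimum of its arguments and ⊗ takes their sum. Working out the expression (((0 ⊕ 0) ⊗ (0 ⊗ -4)) ⊕ ((-1 ⊕ -4) ⊕ (1 ⊕ -1))) gives -4.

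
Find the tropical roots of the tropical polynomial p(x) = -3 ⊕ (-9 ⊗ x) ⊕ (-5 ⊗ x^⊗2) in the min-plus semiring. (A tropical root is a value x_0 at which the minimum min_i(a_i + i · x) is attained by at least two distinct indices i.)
Roots: {-4, 6}

Each tropical root is a break point of the lower envelope of the lines y = a_i + i · x (there are 3 lines, with slopes 0, 1, ..., 2). Only the lines that attain the minimum somewhere contribute to roots; other lines are dominated. Here the surviving (envelope) indices are i = 2, i = 1, i = 0.
Intersections between consecutive envelope lines give the roots: for adjacent envelope indices i < j the intersection is x = (a_i − a_j) / (j − i). Reading off the sorted break points: {-4, 6}.
Verification: at each break x_0, at least two indices attain the minimum of min_i(a_i + i · x_0).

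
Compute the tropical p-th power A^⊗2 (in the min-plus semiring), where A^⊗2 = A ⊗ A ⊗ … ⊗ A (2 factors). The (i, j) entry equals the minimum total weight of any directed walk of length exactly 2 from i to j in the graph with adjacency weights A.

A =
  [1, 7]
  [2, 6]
A^⊗2 =
  [2, 8]
  [3, 9]

Each entry (A^⊗2)_ij equals the minimum over all length-2 walks i = v_0 → v_1 → … → v_2 = j of Σ_t A[v_t][v_{t+1}]. For example, for (i, j) = (0, 1) we minimise over 2 possible intermediate vertex sequences; the minimum is 8, attained along the walk 0 → 0 → 1.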